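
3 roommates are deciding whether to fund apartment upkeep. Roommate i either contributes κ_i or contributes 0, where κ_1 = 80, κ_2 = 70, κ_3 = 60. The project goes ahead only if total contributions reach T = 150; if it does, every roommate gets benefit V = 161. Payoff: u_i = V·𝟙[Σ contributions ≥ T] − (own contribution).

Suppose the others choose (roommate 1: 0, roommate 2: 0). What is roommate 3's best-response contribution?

0

Others' total = 0. Even contributing 60 gives 60 < 150: no benefit either way.
Best response: 0.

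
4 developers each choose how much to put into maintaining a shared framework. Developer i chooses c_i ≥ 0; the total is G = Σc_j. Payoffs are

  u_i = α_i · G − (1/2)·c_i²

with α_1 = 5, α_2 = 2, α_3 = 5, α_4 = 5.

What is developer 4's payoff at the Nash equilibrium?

72.5

Developer i's FOC: ∂u_i/∂c_i = α_i − c_i = 0, so c_i* = α_i.
NE contributions = (5, 2, 5, 5); G = 17.
u_4 = α_4·G − ½·(c_4)² = 5·17 − ½·5² = 72.5.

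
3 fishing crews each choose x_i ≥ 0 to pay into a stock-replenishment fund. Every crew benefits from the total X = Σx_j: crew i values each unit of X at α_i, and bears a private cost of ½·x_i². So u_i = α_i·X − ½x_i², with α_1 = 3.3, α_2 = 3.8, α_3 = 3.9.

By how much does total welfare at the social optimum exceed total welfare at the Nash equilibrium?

80.77

Crew i's FOC: ∂u_i/∂x_i = α_i − x_i = 0, so x_i* = α_i.
NE contributions = (3.3, 3.8, 3.9); X = 11.
W^NE = (Σα)·X − ½Σα_i² = 11² − ½·40.54 = 100.73.
Planner sets x_i = Σα_j = 11 for every i, so X^SO = 3·11 = 33.
W^SO = (Σα)·X^SO − ½·3·(Σα)² = (3/2)·11² = 181.5.
Deadweight loss = W^SO − W^NE = 80.77.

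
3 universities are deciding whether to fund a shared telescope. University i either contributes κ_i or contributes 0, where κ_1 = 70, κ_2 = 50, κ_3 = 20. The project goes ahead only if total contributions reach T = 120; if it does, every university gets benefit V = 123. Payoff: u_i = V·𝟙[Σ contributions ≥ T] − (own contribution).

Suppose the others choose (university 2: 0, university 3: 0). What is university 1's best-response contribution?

0

Others' total = 0. Even contributing 70 gives 70 < 120: no benefit either way.
Best response: 0.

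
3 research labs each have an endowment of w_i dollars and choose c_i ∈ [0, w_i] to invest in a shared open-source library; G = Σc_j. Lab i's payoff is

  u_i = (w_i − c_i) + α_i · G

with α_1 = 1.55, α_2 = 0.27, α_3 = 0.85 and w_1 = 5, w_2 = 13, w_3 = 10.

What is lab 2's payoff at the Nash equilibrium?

∂u_i/∂c_i = α_i − 1, so lab i contributes w_i if α_i > 1, else 0.
α_i > 1 for i ∈ {1}; NE contributions (5, 0, 0), G = 5.
u_2 = (13 − 0) + 0.27·5 = 14.35.

14.35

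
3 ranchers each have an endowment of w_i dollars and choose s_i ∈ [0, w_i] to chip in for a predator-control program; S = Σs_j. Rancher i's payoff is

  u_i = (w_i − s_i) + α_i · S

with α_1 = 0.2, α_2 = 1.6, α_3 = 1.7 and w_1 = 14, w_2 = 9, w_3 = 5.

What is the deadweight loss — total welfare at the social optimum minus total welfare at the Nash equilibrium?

35

∂u_i/∂s_i = α_i − 1, so rancher i contributes w_i if α_i > 1, else 0.
α_i > 1 for i ∈ {2, 3}; NE contributions (0, 9, 5), S = 14.
W^NE = Σw_i − S^NE + (Σα_i)·S^NE = 28 + 2.5·14 = 63.
Planner: ∂(Σu_j)/∂s_i = Σα_j − 1 = 2.5 > 0, so everyone contributes w_i; S^SO = 28, W^SO = 28 + 2.5·28 = 98.
Deadweight loss = 35.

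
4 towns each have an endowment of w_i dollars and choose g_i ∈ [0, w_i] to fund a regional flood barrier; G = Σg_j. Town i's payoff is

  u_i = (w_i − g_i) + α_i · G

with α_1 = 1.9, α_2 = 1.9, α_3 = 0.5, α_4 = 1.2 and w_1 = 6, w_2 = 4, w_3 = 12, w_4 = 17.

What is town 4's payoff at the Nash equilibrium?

32.4

∂u_i/∂g_i = α_i − 1, so town i contributes w_i if α_i > 1, else 0.
α_i > 1 for i ∈ {1, 2, 4}; NE contributions (6, 4, 0, 17), G = 27.
u_4 = (17 − 17) + 1.2·27 = 32.4.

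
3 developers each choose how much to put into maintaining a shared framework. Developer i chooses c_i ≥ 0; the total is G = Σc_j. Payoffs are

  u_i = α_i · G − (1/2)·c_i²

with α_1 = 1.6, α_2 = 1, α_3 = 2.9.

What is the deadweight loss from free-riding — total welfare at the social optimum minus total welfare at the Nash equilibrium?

21.11

Developer i's FOC: ∂u_i/∂c_i = α_i − c_i = 0, so c_i* = α_i.
NE contributions = (1.6, 1, 2.9); G = 5.5.
W^NE = (Σα)·G − ½Σα_i² = 5.5² − ½·11.97 = 24.265.
Planner sets c_i = Σα_j = 5.5 for every i, so G^SO = 3·5.5 = 16.5.
W^SO = (Σα)·G^SO − ½·3·(Σα)² = (3/2)·5.5² = 45.375.
Deadweight loss = W^SO − W^NE = 21.11.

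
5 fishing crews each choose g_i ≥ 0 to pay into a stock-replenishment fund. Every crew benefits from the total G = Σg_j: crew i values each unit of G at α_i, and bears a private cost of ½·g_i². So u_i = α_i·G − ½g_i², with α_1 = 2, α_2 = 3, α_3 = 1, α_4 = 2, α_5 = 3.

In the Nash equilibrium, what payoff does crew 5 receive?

28.5

Crew i's FOC: ∂u_i/∂g_i = α_i − g_i = 0, so g_i* = α_i.
NE contributions = (2, 3, 1, 2, 3); G = 11.
u_5 = α_5·G − ½·(g_5)² = 3·11 − ½·3² = 28.5.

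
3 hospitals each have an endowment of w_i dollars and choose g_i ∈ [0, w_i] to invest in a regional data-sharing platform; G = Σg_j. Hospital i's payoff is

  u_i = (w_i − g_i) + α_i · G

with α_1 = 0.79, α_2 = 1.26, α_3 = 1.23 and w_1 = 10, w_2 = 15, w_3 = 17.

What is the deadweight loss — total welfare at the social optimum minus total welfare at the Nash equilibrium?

∂u_i/∂g_i = α_i − 1, so hospital i contributes w_i if α_i > 1, else 0.
α_i > 1 for i ∈ {2, 3}; NE contributions (0, 15, 17), G = 32.
W^NE = Σw_i − G^NE + (Σα_i)·G^NE = 42 + 2.28·32 = 114.96.
Planner: ∂(Σu_j)/∂g_i = Σα_j − 1 = 2.28 > 0, so everyone contributes w_i; G^SO = 42, W^SO = 42 + 2.28·42 = 137.76.
Deadweight loss = 22.8.

22.8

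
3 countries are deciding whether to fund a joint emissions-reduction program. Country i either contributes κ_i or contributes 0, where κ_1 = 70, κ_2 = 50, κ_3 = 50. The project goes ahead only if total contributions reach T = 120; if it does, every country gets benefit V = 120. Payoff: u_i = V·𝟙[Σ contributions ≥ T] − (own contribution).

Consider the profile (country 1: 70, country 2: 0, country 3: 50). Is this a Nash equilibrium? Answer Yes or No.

Total = 120 ≥ 120: provided.
Country 1 (pledges 70, payoff 50): dropping to 0 → total 50, payoff 0. No gain.
Country 2 (pledges 0, payoff 120): pledging 50 → total 170, payoff 70. No gain.
Country 3 (pledges 50, payoff 70): dropping to 0 → total 70, payoff 0. No gain.

Yes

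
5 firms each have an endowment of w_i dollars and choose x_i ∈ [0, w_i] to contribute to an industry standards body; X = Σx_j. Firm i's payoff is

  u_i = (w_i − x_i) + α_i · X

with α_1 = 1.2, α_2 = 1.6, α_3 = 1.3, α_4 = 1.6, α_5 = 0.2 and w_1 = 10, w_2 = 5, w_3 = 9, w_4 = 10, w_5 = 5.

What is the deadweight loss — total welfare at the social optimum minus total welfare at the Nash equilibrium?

24.5

∂u_i/∂x_i = α_i − 1, so firm i contributes w_i if α_i > 1, else 0.
α_i > 1 for i ∈ {1, 2, 3, 4}; NE contributions (10, 5, 9, 10, 0), X = 34.
W^NE = Σw_i − X^NE + (Σα_i)·X^NE = 39 + 4.9·34 = 205.6.
Planner: ∂(Σu_j)/∂x_i = Σα_j − 1 = 4.9 > 0, so everyone contributes w_i; X^SO = 39, W^SO = 39 + 4.9·39 = 230.1.
Deadweight loss = 24.5.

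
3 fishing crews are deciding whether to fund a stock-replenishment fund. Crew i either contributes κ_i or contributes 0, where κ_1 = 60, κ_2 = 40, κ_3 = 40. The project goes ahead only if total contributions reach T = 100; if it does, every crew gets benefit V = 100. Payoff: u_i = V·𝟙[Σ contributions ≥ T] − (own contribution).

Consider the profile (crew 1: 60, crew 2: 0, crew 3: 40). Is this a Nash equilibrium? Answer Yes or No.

Yes

Total = 100 ≥ 100: provided.
Crew 1 (pledges 60, payoff 40): dropping to 0 → total 40, payoff 0. No gain.
Crew 2 (pledges 0, payoff 100): pledging 40 → total 140, payoff 60. No gain.
Crew 3 (pledges 40, payoff 60): dropping to 0 → total 60, payoff 0. No gain.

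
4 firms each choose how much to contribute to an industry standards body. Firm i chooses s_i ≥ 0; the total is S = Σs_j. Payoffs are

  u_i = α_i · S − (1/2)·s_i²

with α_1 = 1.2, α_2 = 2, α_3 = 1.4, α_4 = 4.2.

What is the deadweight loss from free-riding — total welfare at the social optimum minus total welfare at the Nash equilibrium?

89.96

Firm i's FOC: ∂u_i/∂s_i = α_i − s_i = 0, so s_i* = α_i.
NE contributions = (1.2, 2, 1.4, 4.2); S = 8.8.
W^NE = (Σα)·S − ½Σα_i² = 8.8² − ½·25.04 = 64.92.
Planner sets s_i = Σα_j = 8.8 for every i, so S^SO = 4·8.8 = 35.2.
W^SO = (Σα)·S^SO − ½·4·(Σα)² = (4/2)·8.8² = 154.88.
Deadweight loss = W^SO − W^NE = 89.96.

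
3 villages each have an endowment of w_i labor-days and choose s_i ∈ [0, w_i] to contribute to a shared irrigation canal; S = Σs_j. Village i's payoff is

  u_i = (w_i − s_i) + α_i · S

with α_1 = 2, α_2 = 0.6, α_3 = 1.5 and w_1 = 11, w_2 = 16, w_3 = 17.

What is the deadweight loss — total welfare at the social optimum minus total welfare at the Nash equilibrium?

49.6

∂u_i/∂s_i = α_i − 1, so village i contributes w_i if α_i > 1, else 0.
α_i > 1 for i ∈ {1, 3}; NE contributions (11, 0, 17), S = 28.
W^NE = Σw_i − S^NE + (Σα_i)·S^NE = 44 + 3.1·28 = 130.8.
Planner: ∂(Σu_j)/∂s_i = Σα_j − 1 = 3.1 > 0, so everyone contributes w_i; S^SO = 44, W^SO = 44 + 3.1·44 = 180.4.
Deadweight loss = 49.6.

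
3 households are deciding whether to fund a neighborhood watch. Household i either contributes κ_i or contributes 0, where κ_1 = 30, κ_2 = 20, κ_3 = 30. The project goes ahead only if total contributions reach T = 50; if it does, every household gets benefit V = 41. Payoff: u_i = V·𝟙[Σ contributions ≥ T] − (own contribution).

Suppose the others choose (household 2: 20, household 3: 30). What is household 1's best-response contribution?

0

Others' total = 50 ≥ 50; contributing adds cost 30 for no extra benefit.
Best response: 0.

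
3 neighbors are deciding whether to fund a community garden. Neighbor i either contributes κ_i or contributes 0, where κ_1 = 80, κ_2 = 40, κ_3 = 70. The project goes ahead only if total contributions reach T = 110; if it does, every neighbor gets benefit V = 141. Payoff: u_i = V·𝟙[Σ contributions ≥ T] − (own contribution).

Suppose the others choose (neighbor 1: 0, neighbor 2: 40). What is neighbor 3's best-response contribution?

Others' total = 40. Contributing 70 brings total to 110 ≥ 110: gain V − κ_3 = 71.
Best response: 70.

70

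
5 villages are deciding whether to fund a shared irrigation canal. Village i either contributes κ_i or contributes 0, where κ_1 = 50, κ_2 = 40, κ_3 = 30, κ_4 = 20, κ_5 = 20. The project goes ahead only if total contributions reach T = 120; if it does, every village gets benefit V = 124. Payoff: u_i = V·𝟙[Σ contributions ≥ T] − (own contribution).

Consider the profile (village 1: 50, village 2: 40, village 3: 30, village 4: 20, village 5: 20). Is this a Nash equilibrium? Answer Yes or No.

Total = 160 ≥ 120: provided.
Village 1 (pledges 50, payoff 74): dropping to 0 → total 110, payoff 0. No gain.
Village 2 (pledges 40, payoff 84): dropping to 0 → total 120, payoff 124. Profitable deviation.

No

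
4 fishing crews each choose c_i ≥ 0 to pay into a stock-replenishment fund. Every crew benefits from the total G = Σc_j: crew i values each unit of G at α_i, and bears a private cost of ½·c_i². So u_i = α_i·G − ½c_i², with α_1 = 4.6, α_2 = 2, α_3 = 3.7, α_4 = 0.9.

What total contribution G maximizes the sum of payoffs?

Planner FOC: ∂(Σu_j)/∂c_i = (Σα_j) − c_i = 0, so c_i^SO = Σα_j = 11.2 for every i; G^SO = 44.8.

44.8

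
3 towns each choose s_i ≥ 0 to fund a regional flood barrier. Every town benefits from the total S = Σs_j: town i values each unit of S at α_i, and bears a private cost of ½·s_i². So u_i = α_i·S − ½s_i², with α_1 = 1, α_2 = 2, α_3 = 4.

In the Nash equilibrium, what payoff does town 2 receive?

Town i's FOC: ∂u_i/∂s_i = α_i − s_i = 0, so s_i* = α_i.
NE contributions = (1, 2, 4); S = 7.
u_2 = α_2·S − ½·(s_2)² = 2·7 − ½·2² = 12.

12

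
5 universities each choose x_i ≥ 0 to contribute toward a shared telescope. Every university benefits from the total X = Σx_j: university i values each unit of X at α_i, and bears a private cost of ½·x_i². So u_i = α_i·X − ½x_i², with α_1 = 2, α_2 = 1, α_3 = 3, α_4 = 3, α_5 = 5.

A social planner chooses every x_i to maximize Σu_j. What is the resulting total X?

70

Planner FOC: ∂(Σu_j)/∂x_i = (Σα_j) − x_i = 0, so x_i^SO = Σα_j = 14 for every i; X^SO = 70.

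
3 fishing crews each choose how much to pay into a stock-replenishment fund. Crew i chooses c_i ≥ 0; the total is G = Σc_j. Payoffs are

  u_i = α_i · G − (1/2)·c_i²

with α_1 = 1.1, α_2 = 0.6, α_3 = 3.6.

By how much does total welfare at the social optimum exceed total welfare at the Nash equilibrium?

21.31

Crew i's FOC: ∂u_i/∂c_i = α_i − c_i = 0, so c_i* = α_i.
NE contributions = (1.1, 0.6, 3.6); G = 5.3.
W^NE = (Σα)·G − ½Σα_i² = 5.3² − ½·14.53 = 20.825.
Planner sets c_i = Σα_j = 5.3 for every i, so G^SO = 3·5.3 = 15.9.
W^SO = (Σα)·G^SO − ½·3·(Σα)² = (3/2)·5.3² = 42.135.
Deadweight loss = W^SO − W^NE = 21.31.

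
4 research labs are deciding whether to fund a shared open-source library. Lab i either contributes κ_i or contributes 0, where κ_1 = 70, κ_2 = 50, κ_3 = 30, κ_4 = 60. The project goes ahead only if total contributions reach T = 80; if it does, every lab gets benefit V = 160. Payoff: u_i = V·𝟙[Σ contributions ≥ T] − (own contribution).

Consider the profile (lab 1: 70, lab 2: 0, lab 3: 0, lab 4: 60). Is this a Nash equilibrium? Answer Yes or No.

Yes

Total = 130 ≥ 80: provided.
Lab 1 (pledges 70, payoff 90): dropping to 0 → total 60, payoff 0. No gain.
Lab 2 (pledges 0, payoff 160): pledging 50 → total 180, payoff 110. No gain.
Lab 3 (pledges 0, payoff 160): pledging 30 → total 160, payoff 130. No gain.
Lab 4 (pledges 60, payoff 100): dropping to 0 → total 70, payoff 0. No gain.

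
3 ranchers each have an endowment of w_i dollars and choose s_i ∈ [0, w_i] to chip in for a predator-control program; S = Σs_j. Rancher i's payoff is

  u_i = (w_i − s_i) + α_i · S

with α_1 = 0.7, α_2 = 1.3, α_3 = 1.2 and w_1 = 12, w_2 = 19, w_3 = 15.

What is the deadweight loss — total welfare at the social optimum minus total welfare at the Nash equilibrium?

∂u_i/∂s_i = α_i − 1, so rancher i contributes w_i if α_i > 1, else 0.
α_i > 1 for i ∈ {2, 3}; NE contributions (0, 19, 15), S = 34.
W^NE = Σw_i − S^NE + (Σα_i)·S^NE = 46 + 2.2·34 = 120.8.
Planner: ∂(Σu_j)/∂s_i = Σα_j − 1 = 2.2 > 0, so everyone contributes w_i; S^SO = 46, W^SO = 46 + 2.2·46 = 147.2.
Deadweight loss = 26.4.

26.4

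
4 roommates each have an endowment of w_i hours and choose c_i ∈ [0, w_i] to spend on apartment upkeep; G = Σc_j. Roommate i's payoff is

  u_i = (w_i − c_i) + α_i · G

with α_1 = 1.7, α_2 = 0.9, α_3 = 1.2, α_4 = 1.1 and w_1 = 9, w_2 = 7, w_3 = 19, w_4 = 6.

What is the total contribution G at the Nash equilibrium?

∂u_i/∂c_i = α_i − 1, so roommate i contributes w_i if α_i > 1, else 0.
α_i > 1 for i ∈ {1, 3, 4}; NE contributions (9, 0, 19, 6), G = 34.

34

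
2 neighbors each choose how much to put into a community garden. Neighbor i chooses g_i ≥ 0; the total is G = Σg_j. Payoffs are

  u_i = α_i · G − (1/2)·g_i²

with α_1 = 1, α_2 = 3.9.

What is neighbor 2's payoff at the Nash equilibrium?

11.505

Neighbor i's FOC: ∂u_i/∂g_i = α_i − g_i = 0, so g_i* = α_i.
NE contributions = (1, 3.9); G = 4.9.
u_2 = α_2·G − ½·(g_2)² = 3.9·4.9 − ½·3.9² = 11.505.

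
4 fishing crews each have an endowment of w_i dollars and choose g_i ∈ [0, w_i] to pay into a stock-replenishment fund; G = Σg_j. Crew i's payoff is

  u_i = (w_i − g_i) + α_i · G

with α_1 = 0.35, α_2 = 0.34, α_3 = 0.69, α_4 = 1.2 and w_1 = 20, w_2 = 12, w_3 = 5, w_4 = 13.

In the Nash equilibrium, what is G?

13

∂u_i/∂g_i = α_i − 1, so crew i contributes w_i if α_i > 1, else 0.
α_i > 1 for i ∈ {4}; NE contributions (0, 0, 0, 13), G = 13.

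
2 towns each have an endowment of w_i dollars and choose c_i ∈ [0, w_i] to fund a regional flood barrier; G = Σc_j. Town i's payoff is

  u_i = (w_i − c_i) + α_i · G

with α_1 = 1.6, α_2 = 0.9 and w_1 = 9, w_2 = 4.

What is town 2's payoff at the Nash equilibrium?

∂u_i/∂c_i = α_i − 1, so town i contributes w_i if α_i > 1, else 0.
α_i > 1 for i ∈ {1}; NE contributions (9, 0), G = 9.
u_2 = (4 − 0) + 0.9·9 = 12.1.

12.1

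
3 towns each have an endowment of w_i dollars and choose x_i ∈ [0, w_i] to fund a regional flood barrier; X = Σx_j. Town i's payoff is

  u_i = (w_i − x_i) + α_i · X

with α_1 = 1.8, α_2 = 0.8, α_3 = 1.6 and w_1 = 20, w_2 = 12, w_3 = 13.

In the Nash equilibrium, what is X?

∂u_i/∂x_i = α_i − 1, so town i contributes w_i if α_i > 1, else 0.
α_i > 1 for i ∈ {1, 3}; NE contributions (20, 0, 13), X = 33.

33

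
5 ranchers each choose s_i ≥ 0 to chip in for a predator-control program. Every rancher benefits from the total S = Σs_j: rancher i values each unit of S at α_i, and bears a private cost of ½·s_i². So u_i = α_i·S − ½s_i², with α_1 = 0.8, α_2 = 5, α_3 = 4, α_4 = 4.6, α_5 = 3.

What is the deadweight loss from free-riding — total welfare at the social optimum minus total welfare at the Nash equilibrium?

490.04

Rancher i's FOC: ∂u_i/∂s_i = α_i − s_i = 0, so s_i* = α_i.
NE contributions = (0.8, 5, 4, 4.6, 3); S = 17.4.
W^NE = (Σα)·S − ½Σα_i² = 17.4² − ½·71.8 = 266.86.
Planner sets s_i = Σα_j = 17.4 for every i, so S^SO = 5·17.4 = 87.
W^SO = (Σα)·S^SO − ½·5·(Σα)² = (5/2)·17.4² = 756.9.
Deadweight loss = W^SO − W^NE = 490.04.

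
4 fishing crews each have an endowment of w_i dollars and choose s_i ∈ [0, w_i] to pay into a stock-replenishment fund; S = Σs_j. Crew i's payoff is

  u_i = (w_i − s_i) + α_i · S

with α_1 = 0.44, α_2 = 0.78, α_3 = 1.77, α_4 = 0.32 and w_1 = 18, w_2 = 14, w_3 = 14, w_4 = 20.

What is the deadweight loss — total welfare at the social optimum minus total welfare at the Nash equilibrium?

∂u_i/∂s_i = α_i − 1, so crew i contributes w_i if α_i > 1, else 0.
α_i > 1 for i ∈ {3}; NE contributions (0, 0, 14, 0), S = 14.
W^NE = Σw_i − S^NE + (Σα_i)·S^NE = 66 + 2.31·14 = 98.34.
Planner: ∂(Σu_j)/∂s_i = Σα_j − 1 = 2.31 > 0, so everyone contributes w_i; S^SO = 66, W^SO = 66 + 2.31·66 = 218.46.
Deadweight loss = 120.12.

120.12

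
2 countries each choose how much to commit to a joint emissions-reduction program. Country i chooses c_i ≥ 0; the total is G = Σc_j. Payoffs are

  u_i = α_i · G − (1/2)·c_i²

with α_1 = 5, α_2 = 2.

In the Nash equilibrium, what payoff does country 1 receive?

Country i's FOC: ∂u_i/∂c_i = α_i − c_i = 0, so c_i* = α_i.
NE contributions = (5, 2); G = 7.
u_1 = α_1·G − ½·(c_1)² = 5·7 − ½·5² = 22.5.

22.5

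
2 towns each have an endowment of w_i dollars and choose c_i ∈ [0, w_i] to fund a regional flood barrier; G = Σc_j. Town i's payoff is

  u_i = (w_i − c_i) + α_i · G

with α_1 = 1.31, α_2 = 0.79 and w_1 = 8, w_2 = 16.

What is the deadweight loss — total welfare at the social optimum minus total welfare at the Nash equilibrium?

17.6

∂u_i/∂c_i = α_i − 1, so town i contributes w_i if α_i > 1, else 0.
α_i > 1 for i ∈ {1}; NE contributions (8, 0), G = 8.
W^NE = Σw_i − G^NE + (Σα_i)·G^NE = 24 + 1.1·8 = 32.8.
Planner: ∂(Σu_j)/∂c_i = Σα_j − 1 = 1.1 > 0, so everyone contributes w_i; G^SO = 24, W^SO = 24 + 1.1·24 = 50.4.
Deadweight loss = 17.6.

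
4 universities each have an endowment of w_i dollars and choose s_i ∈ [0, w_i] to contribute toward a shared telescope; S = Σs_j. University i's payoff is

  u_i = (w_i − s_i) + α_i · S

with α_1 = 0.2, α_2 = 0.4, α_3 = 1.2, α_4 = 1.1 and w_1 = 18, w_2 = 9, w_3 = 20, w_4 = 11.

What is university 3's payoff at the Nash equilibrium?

37.2

∂u_i/∂s_i = α_i − 1, so university i contributes w_i if α_i > 1, else 0.
α_i > 1 for i ∈ {3, 4}; NE contributions (0, 0, 20, 11), S = 31.
u_3 = (20 − 20) + 1.2·31 = 37.2.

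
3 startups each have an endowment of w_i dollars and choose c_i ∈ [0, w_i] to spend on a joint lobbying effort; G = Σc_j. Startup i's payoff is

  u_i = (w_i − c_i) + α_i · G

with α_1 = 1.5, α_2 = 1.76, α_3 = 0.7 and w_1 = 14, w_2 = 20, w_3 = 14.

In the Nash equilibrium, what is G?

34

∂u_i/∂c_i = α_i − 1, so startup i contributes w_i if α_i > 1, else 0.
α_i > 1 for i ∈ {1, 2}; NE contributions (14, 20, 0), G = 34.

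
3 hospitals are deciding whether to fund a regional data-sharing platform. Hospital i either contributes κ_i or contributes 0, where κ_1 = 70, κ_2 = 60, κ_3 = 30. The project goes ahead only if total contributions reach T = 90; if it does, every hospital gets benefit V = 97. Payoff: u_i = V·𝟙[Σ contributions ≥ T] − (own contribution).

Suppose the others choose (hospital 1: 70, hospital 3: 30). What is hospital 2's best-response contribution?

0

Others' total = 100 ≥ 90; contributing adds cost 60 for no extra benefit.
Best response: 0.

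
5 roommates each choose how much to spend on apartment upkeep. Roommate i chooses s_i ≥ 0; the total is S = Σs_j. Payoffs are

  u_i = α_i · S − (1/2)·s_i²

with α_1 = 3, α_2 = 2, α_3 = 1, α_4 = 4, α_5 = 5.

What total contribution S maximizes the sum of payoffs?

Planner FOC: ∂(Σu_j)/∂s_i = (Σα_j) − s_i = 0, so s_i^SO = Σα_j = 15 for every i; S^SO = 75.

75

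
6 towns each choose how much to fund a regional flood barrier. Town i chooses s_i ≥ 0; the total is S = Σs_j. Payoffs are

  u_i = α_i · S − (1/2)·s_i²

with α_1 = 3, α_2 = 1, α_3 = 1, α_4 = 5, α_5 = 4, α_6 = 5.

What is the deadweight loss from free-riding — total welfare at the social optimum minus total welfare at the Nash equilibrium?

Town i's FOC: ∂u_i/∂s_i = α_i − s_i = 0, so s_i* = α_i.
NE contributions = (3, 1, 1, 5, 4, 5); S = 19.
W^NE = (Σα)·S − ½Σα_i² = 19² − ½·77 = 322.5.
Planner sets s_i = Σα_j = 19 for every i, so S^SO = 6·19 = 114.
W^SO = (Σα)·S^SO − ½·6·(Σα)² = (6/2)·19² = 1083.
Deadweight loss = W^SO − W^NE = 760.5.

760.5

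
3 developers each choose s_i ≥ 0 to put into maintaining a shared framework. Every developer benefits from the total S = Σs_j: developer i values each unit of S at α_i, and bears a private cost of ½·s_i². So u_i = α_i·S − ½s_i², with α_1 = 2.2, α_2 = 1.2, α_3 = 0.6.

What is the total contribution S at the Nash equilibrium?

4

Developer i's FOC: ∂u_i/∂s_i = α_i − s_i = 0, so s_i* = α_i.
NE contributions = (2.2, 1.2, 0.6); S = 4.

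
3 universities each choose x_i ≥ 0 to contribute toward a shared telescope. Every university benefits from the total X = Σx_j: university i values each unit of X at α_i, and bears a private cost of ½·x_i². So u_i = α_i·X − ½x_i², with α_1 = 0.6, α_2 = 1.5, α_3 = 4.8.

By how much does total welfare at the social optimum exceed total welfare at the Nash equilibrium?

36.63

University i's FOC: ∂u_i/∂x_i = α_i − x_i = 0, so x_i* = α_i.
NE contributions = (0.6, 1.5, 4.8); X = 6.9.
W^NE = (Σα)·X − ½Σα_i² = 6.9² − ½·25.65 = 34.785.
Planner sets x_i = Σα_j = 6.9 for every i, so X^SO = 3·6.9 = 20.7.
W^SO = (Σα)·X^SO − ½·3·(Σα)² = (3/2)·6.9² = 71.415.
Deadweight loss = W^SO − W^NE = 36.63.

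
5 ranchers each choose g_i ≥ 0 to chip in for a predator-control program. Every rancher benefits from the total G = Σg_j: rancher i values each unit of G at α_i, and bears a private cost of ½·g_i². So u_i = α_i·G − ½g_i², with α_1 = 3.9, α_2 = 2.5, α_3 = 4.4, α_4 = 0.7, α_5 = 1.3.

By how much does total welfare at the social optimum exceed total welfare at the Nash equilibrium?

267.26

Rancher i's FOC: ∂u_i/∂g_i = α_i − g_i = 0, so g_i* = α_i.
NE contributions = (3.9, 2.5, 4.4, 0.7, 1.3); G = 12.8.
W^NE = (Σα)·G − ½Σα_i² = 12.8² − ½·43 = 142.34.
Planner sets g_i = Σα_j = 12.8 for every i, so G^SO = 5·12.8 = 64.
W^SO = (Σα)·G^SO − ½·5·(Σα)² = (5/2)·12.8² = 409.6.
Deadweight loss = W^SO − W^NE = 267.26.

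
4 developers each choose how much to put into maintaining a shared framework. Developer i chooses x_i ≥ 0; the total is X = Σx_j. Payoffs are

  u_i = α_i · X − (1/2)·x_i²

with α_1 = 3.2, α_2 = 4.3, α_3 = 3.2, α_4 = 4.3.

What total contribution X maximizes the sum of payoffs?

Planner FOC: ∂(Σu_j)/∂x_i = (Σα_j) − x_i = 0, so x_i^SO = Σα_j = 15 for every i; X^SO = 60.

60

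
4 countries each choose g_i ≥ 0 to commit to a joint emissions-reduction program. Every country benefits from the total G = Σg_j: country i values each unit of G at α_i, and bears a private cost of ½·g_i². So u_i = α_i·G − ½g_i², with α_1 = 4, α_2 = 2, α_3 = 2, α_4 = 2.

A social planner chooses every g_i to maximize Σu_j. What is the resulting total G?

40

Planner FOC: ∂(Σu_j)/∂g_i = (Σα_j) − g_i = 0, so g_i^SO = Σα_j = 10 for every i; G^SO = 40.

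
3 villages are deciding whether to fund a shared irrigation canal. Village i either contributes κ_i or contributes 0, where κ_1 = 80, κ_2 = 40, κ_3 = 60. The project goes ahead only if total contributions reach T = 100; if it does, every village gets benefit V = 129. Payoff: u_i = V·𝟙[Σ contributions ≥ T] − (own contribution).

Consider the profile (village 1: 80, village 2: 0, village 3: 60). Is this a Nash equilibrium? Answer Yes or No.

Total = 140 ≥ 100: provided.
Village 1 (pledges 80, payoff 49): dropping to 0 → total 60, payoff 0. No gain.
Village 2 (pledges 0, payoff 129): pledging 40 → total 180, payoff 89. No gain.
Village 3 (pledges 60, payoff 69): dropping to 0 → total 80, payoff 0. No gain.

Yes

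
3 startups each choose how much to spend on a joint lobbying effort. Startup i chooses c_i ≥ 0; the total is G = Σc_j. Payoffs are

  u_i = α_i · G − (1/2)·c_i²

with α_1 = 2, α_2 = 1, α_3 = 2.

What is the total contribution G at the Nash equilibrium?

Startup i's FOC: ∂u_i/∂c_i = α_i − c_i = 0, so c_i* = α_i.
NE contributions = (2, 1, 2); G = 5.

5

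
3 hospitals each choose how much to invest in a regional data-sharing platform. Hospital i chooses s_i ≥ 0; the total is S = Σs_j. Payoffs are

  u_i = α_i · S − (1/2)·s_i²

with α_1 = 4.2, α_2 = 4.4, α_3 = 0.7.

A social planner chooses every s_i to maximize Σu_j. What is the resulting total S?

Planner FOC: ∂(Σu_j)/∂s_i = (Σα_j) − s_i = 0, so s_i^SO = Σα_j = 9.3 for every i; S^SO = 27.9.

27.9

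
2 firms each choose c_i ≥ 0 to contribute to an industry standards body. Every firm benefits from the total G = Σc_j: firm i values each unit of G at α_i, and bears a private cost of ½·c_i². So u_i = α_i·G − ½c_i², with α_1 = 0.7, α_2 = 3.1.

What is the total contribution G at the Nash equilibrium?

Firm i's FOC: ∂u_i/∂c_i = α_i − c_i = 0, so c_i* = α_i.
NE contributions = (0.7, 3.1); G = 3.8.

3.8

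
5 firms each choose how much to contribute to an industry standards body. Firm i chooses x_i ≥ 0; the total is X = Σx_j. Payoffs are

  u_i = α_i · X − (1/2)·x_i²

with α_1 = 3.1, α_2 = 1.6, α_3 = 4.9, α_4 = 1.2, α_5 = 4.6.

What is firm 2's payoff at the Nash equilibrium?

23.36

Firm i's FOC: ∂u_i/∂x_i = α_i − x_i = 0, so x_i* = α_i.
NE contributions = (3.1, 1.6, 4.9, 1.2, 4.6); X = 15.4.
u_2 = α_2·X − ½·(x_2)² = 1.6·15.4 − ½·1.6² = 23.36.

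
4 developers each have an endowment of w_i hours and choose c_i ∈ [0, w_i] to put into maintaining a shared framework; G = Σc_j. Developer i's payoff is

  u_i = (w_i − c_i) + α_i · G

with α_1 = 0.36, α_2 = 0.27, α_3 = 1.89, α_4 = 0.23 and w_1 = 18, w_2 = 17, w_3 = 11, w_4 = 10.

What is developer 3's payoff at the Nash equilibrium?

∂u_i/∂c_i = α_i − 1, so developer i contributes w_i if α_i > 1, else 0.
α_i > 1 for i ∈ {3}; NE contributions (0, 0, 11, 0), G = 11.
u_3 = (11 − 11) + 1.89·11 = 20.79.

20.79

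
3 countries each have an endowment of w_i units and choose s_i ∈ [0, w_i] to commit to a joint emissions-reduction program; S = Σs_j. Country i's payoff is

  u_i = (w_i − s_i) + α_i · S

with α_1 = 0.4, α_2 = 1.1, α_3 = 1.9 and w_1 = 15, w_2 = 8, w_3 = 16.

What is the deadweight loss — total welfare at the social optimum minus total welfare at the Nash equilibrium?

∂u_i/∂s_i = α_i − 1, so country i contributes w_i if α_i > 1, else 0.
α_i > 1 for i ∈ {2, 3}; NE contributions (0, 8, 16), S = 24.
W^NE = Σw_i − S^NE + (Σα_i)·S^NE = 39 + 2.4·24 = 96.6.
Planner: ∂(Σu_j)/∂s_i = Σα_j − 1 = 2.4 > 0, so everyone contributes w_i; S^SO = 39, W^SO = 39 + 2.4·39 = 132.6.
Deadweight loss = 36.

36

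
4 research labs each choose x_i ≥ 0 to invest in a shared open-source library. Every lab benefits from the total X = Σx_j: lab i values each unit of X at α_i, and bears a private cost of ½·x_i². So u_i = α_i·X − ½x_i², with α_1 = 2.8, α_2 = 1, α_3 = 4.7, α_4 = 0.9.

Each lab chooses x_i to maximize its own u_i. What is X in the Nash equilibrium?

Lab i's FOC: ∂u_i/∂x_i = α_i − x_i = 0, so x_i* = α_i.
NE contributions = (2.8, 1, 4.7, 0.9); X = 9.4.

9.4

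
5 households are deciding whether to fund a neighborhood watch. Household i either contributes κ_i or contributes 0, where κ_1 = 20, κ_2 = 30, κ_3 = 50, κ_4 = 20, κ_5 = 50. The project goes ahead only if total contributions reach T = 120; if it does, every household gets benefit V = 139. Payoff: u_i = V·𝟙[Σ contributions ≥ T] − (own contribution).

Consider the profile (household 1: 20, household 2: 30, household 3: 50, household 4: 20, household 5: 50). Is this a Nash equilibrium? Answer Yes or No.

No

Total = 170 ≥ 120: provided.
Household 1 (pledges 20, payoff 119): dropping to 0 → total 150, payoff 139. Profitable deviation.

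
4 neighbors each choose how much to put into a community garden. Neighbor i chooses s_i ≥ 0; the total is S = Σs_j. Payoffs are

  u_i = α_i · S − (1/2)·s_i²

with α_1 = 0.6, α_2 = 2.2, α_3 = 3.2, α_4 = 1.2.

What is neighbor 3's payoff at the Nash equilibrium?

Neighbor i's FOC: ∂u_i/∂s_i = α_i − s_i = 0, so s_i* = α_i.
NE contributions = (0.6, 2.2, 3.2, 1.2); S = 7.2.
u_3 = α_3·S − ½·(s_3)² = 3.2·7.2 − ½·3.2² = 17.92.

17.92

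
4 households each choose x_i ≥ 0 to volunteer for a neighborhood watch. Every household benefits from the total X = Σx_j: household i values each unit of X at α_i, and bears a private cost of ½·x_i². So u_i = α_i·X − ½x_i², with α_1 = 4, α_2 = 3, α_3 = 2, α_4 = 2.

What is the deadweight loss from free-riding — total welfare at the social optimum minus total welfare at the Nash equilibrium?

Household i's FOC: ∂u_i/∂x_i = α_i − x_i = 0, so x_i* = α_i.
NE contributions = (4, 3, 2, 2); X = 11.
W^NE = (Σα)·X − ½Σα_i² = 11² − ½·33 = 104.5.
Planner sets x_i = Σα_j = 11 for every i, so X^SO = 4·11 = 44.
W^SO = (Σα)·X^SO − ½·4·(Σα)² = (4/2)·11² = 242.
Deadweight loss = W^SO − W^NE = 137.5.

137.5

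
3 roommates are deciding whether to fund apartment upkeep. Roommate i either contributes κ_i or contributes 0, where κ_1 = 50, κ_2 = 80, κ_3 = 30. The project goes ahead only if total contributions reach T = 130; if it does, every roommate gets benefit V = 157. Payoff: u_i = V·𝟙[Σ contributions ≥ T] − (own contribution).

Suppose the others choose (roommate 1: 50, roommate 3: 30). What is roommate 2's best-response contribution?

80

Others' total = 80. Contributing 80 brings total to 160 ≥ 130: gain V − κ_2 = 77.
Best response: 80.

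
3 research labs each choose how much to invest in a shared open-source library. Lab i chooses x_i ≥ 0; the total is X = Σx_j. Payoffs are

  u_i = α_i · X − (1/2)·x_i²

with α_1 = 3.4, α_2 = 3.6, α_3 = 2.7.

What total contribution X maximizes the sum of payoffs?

29.1

Planner FOC: ∂(Σu_j)/∂x_i = (Σα_j) − x_i = 0, so x_i^SO = Σα_j = 9.7 for every i; X^SO = 29.1.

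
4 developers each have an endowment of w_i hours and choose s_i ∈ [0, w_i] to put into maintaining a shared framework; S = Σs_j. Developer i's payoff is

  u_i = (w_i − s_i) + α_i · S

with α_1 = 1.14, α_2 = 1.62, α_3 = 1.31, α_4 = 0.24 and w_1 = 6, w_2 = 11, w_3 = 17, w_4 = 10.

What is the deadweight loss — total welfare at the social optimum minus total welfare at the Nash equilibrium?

∂u_i/∂s_i = α_i − 1, so developer i contributes w_i if α_i > 1, else 0.
α_i > 1 for i ∈ {1, 2, 3}; NE contributions (6, 11, 17, 0), S = 34.
W^NE = Σw_i − S^NE + (Σα_i)·S^NE = 44 + 3.31·34 = 156.54.
Planner: ∂(Σu_j)/∂s_i = Σα_j − 1 = 3.31 > 0, so everyone contributes w_i; S^SO = 44, W^SO = 44 + 3.31·44 = 189.64.
Deadweight loss = 33.1.

33.1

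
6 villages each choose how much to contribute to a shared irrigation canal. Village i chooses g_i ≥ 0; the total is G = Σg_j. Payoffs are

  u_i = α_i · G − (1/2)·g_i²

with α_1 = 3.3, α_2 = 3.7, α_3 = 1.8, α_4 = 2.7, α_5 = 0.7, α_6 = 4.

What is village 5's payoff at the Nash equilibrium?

Village i's FOC: ∂u_i/∂g_i = α_i − g_i = 0, so g_i* = α_i.
NE contributions = (3.3, 3.7, 1.8, 2.7, 0.7, 4); G = 16.2.
u_5 = α_5·G − ½·(g_5)² = 0.7·16.2 − ½·0.7² = 11.095.

11.095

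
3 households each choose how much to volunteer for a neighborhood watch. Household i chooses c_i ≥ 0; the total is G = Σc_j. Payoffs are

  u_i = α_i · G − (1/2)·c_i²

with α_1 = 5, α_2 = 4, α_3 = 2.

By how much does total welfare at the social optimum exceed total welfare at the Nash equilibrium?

83

Household i's FOC: ∂u_i/∂c_i = α_i − c_i = 0, so c_i* = α_i.
NE contributions = (5, 4, 2); G = 11.
W^NE = (Σα)·G − ½Σα_i² = 11² − ½·45 = 98.5.
Planner sets c_i = Σα_j = 11 for every i, so G^SO = 3·11 = 33.
W^SO = (Σα)·G^SO − ½·3·(Σα)² = (3/2)·11² = 181.5.
Deadweight loss = W^SO − W^NE = 83.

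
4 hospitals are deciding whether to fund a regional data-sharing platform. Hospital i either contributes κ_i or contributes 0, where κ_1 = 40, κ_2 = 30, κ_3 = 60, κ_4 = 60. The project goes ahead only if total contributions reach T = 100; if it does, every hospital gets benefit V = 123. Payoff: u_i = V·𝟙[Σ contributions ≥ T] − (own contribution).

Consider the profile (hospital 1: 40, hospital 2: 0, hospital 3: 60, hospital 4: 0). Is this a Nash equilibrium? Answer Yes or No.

Yes

Total = 100 ≥ 100: provided.
Hospital 1 (pledges 40, payoff 83): dropping to 0 → total 60, payoff 0. No gain.
Hospital 2 (pledges 0, payoff 123): pledging 30 → total 130, payoff 93. No gain.
Hospital 3 (pledges 60, payoff 63): dropping to 0 → total 40, payoff 0. No gain.
Hospital 4 (pledges 0, payoff 123): pledging 60 → total 160, payoff 63. No gain.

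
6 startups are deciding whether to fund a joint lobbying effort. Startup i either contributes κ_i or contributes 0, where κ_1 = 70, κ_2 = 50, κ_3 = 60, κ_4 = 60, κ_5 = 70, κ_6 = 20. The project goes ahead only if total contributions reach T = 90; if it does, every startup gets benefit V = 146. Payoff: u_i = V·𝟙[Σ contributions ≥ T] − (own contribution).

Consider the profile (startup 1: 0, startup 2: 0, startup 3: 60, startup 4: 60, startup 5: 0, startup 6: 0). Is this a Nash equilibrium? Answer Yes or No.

Total = 120 ≥ 90: provided.
Startup 1 (pledges 0, payoff 146): pledging 70 → total 190, payoff 76. No gain.
Startup 2 (pledges 0, payoff 146): pledging 50 → total 170, payoff 96. No gain.
Startup 3 (pledges 60, payoff 86): dropping to 0 → total 60, payoff 0. No gain.
Startup 4 (pledges 60, payoff 86): dropping to 0 → total 60, payoff 0. No gain.
Startup 5 (pledges 0, payoff 146): pledging 70 → total 190, payoff 76. No gain.
Startup 6 (pledges 0, payoff 146): pledging 20 → total 140, payoff 126. No gain.

Yes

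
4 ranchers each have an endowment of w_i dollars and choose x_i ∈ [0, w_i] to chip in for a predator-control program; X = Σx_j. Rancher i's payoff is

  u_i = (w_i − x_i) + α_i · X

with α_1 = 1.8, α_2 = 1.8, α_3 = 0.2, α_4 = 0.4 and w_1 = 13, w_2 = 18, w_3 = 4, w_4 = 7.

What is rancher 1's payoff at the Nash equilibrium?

55.8

∂u_i/∂x_i = α_i − 1, so rancher i contributes w_i if α_i > 1, else 0.
α_i > 1 for i ∈ {1, 2}; NE contributions (13, 18, 0, 0), X = 31.
u_1 = (13 − 13) + 1.8·31 = 55.8.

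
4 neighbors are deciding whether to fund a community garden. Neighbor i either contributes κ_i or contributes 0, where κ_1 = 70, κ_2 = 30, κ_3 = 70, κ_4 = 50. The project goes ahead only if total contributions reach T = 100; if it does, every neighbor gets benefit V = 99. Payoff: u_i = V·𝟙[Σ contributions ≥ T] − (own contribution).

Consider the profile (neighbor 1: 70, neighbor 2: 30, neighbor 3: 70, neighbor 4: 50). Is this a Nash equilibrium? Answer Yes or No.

Total = 220 ≥ 100: provided.
Neighbor 1 (pledges 70, payoff 29): dropping to 0 → total 150, payoff 99. Profitable deviation.

No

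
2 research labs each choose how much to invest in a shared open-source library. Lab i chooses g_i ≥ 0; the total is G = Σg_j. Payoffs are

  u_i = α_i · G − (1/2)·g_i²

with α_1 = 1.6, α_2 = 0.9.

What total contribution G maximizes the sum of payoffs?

5

Planner FOC: ∂(Σu_j)/∂g_i = (Σα_j) − g_i = 0, so g_i^SO = Σα_j = 2.5 for every i; G^SO = 5.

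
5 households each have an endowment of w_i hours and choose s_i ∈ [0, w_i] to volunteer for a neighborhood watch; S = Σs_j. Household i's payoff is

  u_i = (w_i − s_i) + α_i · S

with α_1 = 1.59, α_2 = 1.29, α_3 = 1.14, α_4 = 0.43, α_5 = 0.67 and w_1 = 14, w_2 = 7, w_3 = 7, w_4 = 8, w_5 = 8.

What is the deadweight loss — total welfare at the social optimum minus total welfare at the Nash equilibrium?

65.92

∂u_i/∂s_i = α_i − 1, so household i contributes w_i if α_i > 1, else 0.
α_i > 1 for i ∈ {1, 2, 3}; NE contributions (14, 7, 7, 0, 0), S = 28.
W^NE = Σw_i − S^NE + (Σα_i)·S^NE = 44 + 4.12·28 = 159.36.
Planner: ∂(Σu_j)/∂s_i = Σα_j − 1 = 4.12 > 0, so everyone contributes w_i; S^SO = 44, W^SO = 44 + 4.12·44 = 225.28.
Deadweight loss = 65.92.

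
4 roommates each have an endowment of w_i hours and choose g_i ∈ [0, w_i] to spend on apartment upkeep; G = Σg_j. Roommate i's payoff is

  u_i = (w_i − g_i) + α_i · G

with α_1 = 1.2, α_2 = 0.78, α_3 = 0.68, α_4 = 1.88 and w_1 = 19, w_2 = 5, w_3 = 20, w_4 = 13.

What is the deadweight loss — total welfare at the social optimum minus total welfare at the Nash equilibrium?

88.5

∂u_i/∂g_i = α_i − 1, so roommate i contributes w_i if α_i > 1, else 0.
α_i > 1 for i ∈ {1, 4}; NE contributions (19, 0, 0, 13), G = 32.
W^NE = Σw_i − G^NE + (Σα_i)·G^NE = 57 + 3.54·32 = 170.28.
Planner: ∂(Σu_j)/∂g_i = Σα_j − 1 = 3.54 > 0, so everyone contributes w_i; G^SO = 57, W^SO = 57 + 3.54·57 = 258.78.
Deadweight loss = 88.5.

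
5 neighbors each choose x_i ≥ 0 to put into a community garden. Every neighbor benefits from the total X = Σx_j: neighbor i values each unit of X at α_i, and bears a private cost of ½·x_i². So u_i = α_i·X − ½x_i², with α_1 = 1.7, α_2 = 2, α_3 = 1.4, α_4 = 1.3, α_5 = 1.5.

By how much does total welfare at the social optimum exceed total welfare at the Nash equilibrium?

100.01

Neighbor i's FOC: ∂u_i/∂x_i = α_i − x_i = 0, so x_i* = α_i.
NE contributions = (1.7, 2, 1.4, 1.3, 1.5); X = 7.9.
W^NE = (Σα)·X − ½Σα_i² = 7.9² − ½·12.79 = 56.015.
Planner sets x_i = Σα_j = 7.9 for every i, so X^SO = 5·7.9 = 39.5.
W^SO = (Σα)·X^SO − ½·5·(Σα)² = (5/2)·7.9² = 156.025.
Deadweight loss = W^SO − W^NE = 100.01.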